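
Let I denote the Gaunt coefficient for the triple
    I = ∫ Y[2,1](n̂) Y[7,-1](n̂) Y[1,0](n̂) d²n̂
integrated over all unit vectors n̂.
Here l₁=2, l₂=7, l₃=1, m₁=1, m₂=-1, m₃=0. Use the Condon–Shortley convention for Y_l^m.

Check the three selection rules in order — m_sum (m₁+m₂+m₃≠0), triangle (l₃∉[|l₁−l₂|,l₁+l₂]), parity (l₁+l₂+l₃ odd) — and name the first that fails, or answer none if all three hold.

triangle

Σmᵢ = 0  ✓
l₃∈[|l₁−l₂|,l₁+l₂]=[5,9], have l₃=1  ✗
Σlᵢ = 10 ⇒ even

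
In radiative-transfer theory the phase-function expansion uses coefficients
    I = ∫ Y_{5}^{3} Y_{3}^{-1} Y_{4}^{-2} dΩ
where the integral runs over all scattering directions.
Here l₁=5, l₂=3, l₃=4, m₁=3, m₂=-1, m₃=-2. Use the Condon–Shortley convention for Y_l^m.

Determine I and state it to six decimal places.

Rules hold: Σm=0, L=12 even, 2≤4≤8.
N = 11·7·9 = 693
Δ = 4!·6!·2!/13! = 1/180180
Racah Σ t=1..3: t=1:−1/576 t=2:+1/144 t=3:−1/576 = 1/288
⇒ 3j(5 3 4; 0 0 0)² = 20/1001, sgn +1
Racah Σ t=0..2: t=0:+1/2304 t=1:−1/720 t=2:+1/5760 = -1/1280
⇒ 3j(5 3 4; 3 -1 -2)² = 27/1430, sgn -1
4πI² = N·(3j₀)²·(3jₘ)² = 486/1859
I = -1·√(0.261431/4π) = -0.14423595

-0.144236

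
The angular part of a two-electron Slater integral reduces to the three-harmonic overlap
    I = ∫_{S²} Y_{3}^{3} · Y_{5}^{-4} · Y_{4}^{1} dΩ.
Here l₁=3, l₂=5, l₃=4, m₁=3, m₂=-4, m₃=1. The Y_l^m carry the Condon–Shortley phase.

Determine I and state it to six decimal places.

-0.186208

Rules hold: Σm=0, L=12 even, 2≤4≤8.
N = 7·11·9 = 693
Δ = 4!·2!·6!/13! = 1/180180
Racah Σ t=1..3: t=1:−1/576 t=2:+1/144 t=3:−1/576 = 1/288
⇒ 3j(3 5 4; 0 0 0)² = 20/1001, sgn +1
Racah Σ t=0..0: t=0:+1/5760 = 1/5760
⇒ 3j(3 5 4; 3 -4 1)² = 9/286, sgn -1
4πI² = N·(3j₀)²·(3jₘ)² = 810/1859
I = -1·√(0.435718/4π) = -0.18620781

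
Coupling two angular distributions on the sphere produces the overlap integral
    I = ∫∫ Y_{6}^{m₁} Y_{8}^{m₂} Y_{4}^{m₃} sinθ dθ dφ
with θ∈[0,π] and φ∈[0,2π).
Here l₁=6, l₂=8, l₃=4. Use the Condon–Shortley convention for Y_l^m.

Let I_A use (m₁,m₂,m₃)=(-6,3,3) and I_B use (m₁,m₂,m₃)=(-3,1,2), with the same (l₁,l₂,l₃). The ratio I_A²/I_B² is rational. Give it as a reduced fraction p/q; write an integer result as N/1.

726/16129

Same 6,8,4: normalisation and zero-m 3j drop out of the ratio.
A: Δ: 10! 2! 6! / 19! → 1/23279256; sum: t=10:+1/870912000 = 1/870912000; 3j²(6 8 4; -6 3 3) = Δ·Π!·Σ² = 11/16796  (sign -1)
B: Δ: 10! 2! 6! / 19! → 1/23279256; sum: t=7:−1/2903040 t=8:+1/9676800 t=9:−1/522547200 = -127/522547200; 3j²(6 8 4; -3 1 2) = Δ·Π!·Σ² = 16129/1108536  (sign -1)
I_A²/I_B² = (11/16796)/(16129/1108536) = 726/16129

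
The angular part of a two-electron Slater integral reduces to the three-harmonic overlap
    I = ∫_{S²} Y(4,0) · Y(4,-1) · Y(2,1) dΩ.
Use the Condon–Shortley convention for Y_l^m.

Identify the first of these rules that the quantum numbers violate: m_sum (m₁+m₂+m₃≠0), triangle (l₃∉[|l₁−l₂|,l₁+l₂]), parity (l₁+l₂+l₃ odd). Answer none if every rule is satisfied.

none

Σmᵢ = 0  ✓
l₃∈[|l₁−l₂|,l₁+l₂]=[0,8], have l₃=2  ✓
Σlᵢ = 10 ⇒ even  ✓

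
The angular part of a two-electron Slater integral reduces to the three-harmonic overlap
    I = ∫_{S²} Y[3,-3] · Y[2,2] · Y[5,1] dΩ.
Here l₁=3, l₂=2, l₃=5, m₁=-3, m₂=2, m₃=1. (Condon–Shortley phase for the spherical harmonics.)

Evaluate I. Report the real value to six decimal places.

m-sum 0 ✓  L=10 even ✓  1≤5≤5 ✓
Π(2lᵢ+1) = 7×5×11 = 385
triangle coeff Δ(3,2,5) = 1/2310
Σ_t [0,0]: t=0:+1/144 = 1/144
(3j)²=10/231 [(3 2 5; 0 0 0)], sign=-1
Σ_t [0,0]: t=0:+1/17280 = 1/17280
(3j)²=1/2310 [(3 2 5; -3 2 1)], sign=+1
⇒ 4πI² = 5/693
I = (-1)√(5/693/(4π)) = -0.02396147

-0.023961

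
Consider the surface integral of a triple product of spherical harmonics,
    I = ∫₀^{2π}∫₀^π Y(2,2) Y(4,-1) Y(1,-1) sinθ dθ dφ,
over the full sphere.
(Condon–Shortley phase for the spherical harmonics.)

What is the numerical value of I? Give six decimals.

triangle: need 2≤l₃≤6, have 1; I=0

0.000000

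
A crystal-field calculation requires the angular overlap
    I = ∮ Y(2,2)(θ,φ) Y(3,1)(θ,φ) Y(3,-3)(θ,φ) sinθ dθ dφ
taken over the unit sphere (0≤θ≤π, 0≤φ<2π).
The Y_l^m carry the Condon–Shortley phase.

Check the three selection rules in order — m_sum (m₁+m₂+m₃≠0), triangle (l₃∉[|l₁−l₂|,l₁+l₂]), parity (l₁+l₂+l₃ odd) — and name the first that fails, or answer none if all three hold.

m₁+m₂+m₃ = 2 + 1 − 3 = 0  ✓
triangle: |2−3|=1 ≤ l₃=3 ≤ 2+3=5  ✓
parity: l₁+l₂+l₃ = 8 is even  ✓

none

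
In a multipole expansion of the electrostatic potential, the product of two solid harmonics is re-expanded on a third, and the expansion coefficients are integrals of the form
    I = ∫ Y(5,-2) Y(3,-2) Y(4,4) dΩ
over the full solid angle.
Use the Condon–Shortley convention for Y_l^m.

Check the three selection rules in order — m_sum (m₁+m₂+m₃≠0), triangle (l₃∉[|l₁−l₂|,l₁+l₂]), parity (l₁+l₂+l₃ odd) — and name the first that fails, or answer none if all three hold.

none

azimuthal sum: -2 − 2 + 4 = 0  ✓
2 ≤ 4 ≤ 8 (triangle on l)  ✓
L = 5 + 3 + 4 = 12 (even)  ✓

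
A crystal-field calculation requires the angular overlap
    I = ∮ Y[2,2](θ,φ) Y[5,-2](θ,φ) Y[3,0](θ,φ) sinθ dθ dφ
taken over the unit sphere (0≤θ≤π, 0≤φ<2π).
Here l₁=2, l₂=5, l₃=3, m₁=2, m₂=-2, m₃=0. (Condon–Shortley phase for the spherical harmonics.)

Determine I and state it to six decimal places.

0.141758

m-sum 0 ✓  L=10 even ✓  3≤3≤7 ✓
Π(2lᵢ+1) = 5×11×7 = 385
triangle coeff Δ(2,5,3) = 1/2310
Σ_t [2,2]: t=2:+1/144 = 1/144
(3j)²=10/231 [(2 5 3; 0 0 0)], sign=-1
Σ_t [0,0]: t=0:+1/864 = 1/864
(3j)²=1/66 [(2 5 3; 2 -2 0)], sign=-1
⇒ 4πI² = 25/99
I = (+1)√(25/99/(4π)) = 0.14175797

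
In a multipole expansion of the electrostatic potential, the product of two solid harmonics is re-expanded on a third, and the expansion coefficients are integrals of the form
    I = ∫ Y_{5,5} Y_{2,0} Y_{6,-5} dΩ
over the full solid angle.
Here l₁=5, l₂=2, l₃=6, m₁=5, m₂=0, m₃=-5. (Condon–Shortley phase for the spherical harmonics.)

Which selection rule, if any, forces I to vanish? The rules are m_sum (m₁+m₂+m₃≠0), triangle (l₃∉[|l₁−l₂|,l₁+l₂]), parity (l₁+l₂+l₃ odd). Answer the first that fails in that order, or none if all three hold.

parity

azimuthal sum: 5 + 0 − 5 = 0  ✓
3 ≤ 6 ≤ 7 (triangle on l)  ✓
L = 5 + 2 + 6 = 13 (odd)  ✗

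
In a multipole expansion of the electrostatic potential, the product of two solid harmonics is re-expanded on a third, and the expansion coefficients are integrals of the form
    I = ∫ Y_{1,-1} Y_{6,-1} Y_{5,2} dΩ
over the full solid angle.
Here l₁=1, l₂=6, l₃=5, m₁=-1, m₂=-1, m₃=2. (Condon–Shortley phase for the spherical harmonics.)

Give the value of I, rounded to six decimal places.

Rules hold: Σm=0, L=12 even, 5≤5≤7.
N = 3·13·11 = 429
Δ = 2!·0!·10!/13! = 1/858
Racah Σ t=1..1: t=1:−1/14400 = -1/14400
⇒ 3j(1 6 5; 0 0 0)² = 6/143, sgn +1
Racah Σ t=2..2: t=2:+1/60480 = 1/60480
⇒ 3j(1 6 5; -1 -1 2)² = 5/429, sgn -1
4πI² = N·(3j₀)²·(3jₘ)² = 30/143
I = -1·√(0.20979/4π) = -0.12920749

-0.129207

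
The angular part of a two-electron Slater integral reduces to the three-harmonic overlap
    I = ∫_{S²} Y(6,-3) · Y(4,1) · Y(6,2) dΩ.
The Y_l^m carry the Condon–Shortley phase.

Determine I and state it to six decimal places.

-0.131554

Rules hold: Σm=0, L=16 even, 2≤6≤10.
N = 13·9·13 = 1521
Δ = 4!·8!·4!/17! = 1/15315300
Racah Σ t=0..4: t=0:+1/829440 t=1:−1/25920 t=2:+1/9216 t=3:−1/25920 t=4:+1/829440 = 7/207360
⇒ 3j(6 4 6; 0 0 0)² = 28/2431, sgn +1
Racah Σ t=1..4: t=1:−1/5806080 t=2:+1/120960 t=3:−1/34560 t=4:+1/103680 = -13/1161216
⇒ 3j(6 4 6; -3 1 2)² = 65/5236, sgn -1
4πI² = N·(3j₀)²·(3jₘ)² = 7605/34969
I = -1·√(0.217478/4π) = -0.13155370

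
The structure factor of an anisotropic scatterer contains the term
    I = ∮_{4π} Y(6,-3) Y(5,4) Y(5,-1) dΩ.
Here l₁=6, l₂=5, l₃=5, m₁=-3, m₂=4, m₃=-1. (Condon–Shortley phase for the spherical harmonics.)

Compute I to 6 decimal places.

m-sum 0 ✓  L=16 even ✓  1≤5≤11 ✓
Π(2lᵢ+1) = 13×11×11 = 1573
triangle coeff Δ(6,5,5) = 1/28588560
Σ_t [1,5]: t=1:−1/345600 t=2:+1/13824 t=3:−1/5184 t=4:+1/13824 t=5:−1/345600 = -7/129600
(3j)²=80/7293 [(6 5 5; 0 0 0)], sign=+1
Σ_t [5,6]: t=5:−1/138240 t=6:+1/155520 = -1/1244160
(3j)²=3/9724 [(6 5 5; -3 4 -1)], sign=-1
⇒ 4πI² = 20/3757
I = (-1)√(20/3757/(4π)) = -0.02058209

-0.020582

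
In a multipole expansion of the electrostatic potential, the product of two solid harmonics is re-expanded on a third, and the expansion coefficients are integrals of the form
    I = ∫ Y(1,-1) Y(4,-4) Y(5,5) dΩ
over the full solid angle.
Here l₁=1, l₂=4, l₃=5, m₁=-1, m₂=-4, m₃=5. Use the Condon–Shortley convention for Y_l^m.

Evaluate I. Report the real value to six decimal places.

-0.329416

Checks pass: Σm=0; 10 even; l₃=5∈[3,5].
(2·1+1)(2·4+1)(2·5+1) = 297
Δ: 0! 2! 8! / 11! → 1/495
sum: t=0:+1/576 = 1/576
3j²(1 4 5; 0 0 0) = Δ·Π!·Σ² = 5/99  (sign -1)
sum: t=0:+1/80640 = 1/80640
3j²(1 4 5; -1 -4 5) = Δ·Π!·Σ² = 1/11  (sign +1)
combine: 4πI² = 297·5/99·1/11 = 15/11
take √, sign -1: I = -0.32941575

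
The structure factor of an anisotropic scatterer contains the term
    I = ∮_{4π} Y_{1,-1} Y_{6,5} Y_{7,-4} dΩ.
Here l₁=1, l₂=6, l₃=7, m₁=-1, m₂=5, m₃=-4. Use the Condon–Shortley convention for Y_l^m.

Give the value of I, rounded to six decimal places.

0.060604

m-sum 0 ✓  L=14 even ✓  5≤7≤7 ✓
Π(2lᵢ+1) = 3×13×15 = 585
triangle coeff Δ(1,6,7) = 1/1365
Σ_t [0,0]: t=0:+1/518400 = 1/518400
(3j)²=7/195 [(1 6 7; 0 0 0)], sign=-1
Σ_t [0,0]: t=0:+1/79833600 = 1/79833600
(3j)²=1/455 [(1 6 7; -1 5 -4)], sign=-1
⇒ 4πI² = 3/65
I = (+1)√(3/65/(4π)) = 0.06060368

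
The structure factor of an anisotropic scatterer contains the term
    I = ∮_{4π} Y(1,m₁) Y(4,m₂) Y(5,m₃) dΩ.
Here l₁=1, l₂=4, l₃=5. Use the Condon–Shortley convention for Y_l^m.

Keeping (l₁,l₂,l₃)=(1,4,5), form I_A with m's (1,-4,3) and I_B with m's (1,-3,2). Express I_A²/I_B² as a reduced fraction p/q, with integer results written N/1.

l's match ⇒ only the (l;m) 3-j factors differ between A and B.
A: triangle coeff Δ(1,4,5) = 1/495; Σ_t [0,0]: t=0:+1/80640 = 1/80640; (3j)²=1/495 [(1 4 5; 1 -4 3)], sign=+1
B: triangle coeff Δ(1,4,5) = 1/495; Σ_t [0,0]: t=0:+1/10080 = 1/10080; (3j)²=1/165 [(1 4 5; 1 -3 2)], sign=-1
I_A²/I_B² = (1/495)/(1/165) = 1/3

1/3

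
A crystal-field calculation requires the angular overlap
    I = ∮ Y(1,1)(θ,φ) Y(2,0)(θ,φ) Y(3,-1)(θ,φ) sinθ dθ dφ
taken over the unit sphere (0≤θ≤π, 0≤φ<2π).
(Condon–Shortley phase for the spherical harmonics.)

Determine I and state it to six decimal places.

-0.202301

m-sum 0 ✓  L=6 even ✓  1≤3≤3 ✓
Π(2lᵢ+1) = 3×5×7 = 105
triangle coeff Δ(1,2,3) = 1/105
Σ_t [0,0]: t=0:+1/4 = 1/4
(3j)²=3/35 [(1 2 3; 0 0 0)], sign=-1
Σ_t [0,0]: t=0:+1/8 = 1/8
(3j)²=2/35 [(1 2 3; 1 0 -1)], sign=+1
⇒ 4πI² = 18/35
I = (-1)√(18/35/(4π)) = -0.20230066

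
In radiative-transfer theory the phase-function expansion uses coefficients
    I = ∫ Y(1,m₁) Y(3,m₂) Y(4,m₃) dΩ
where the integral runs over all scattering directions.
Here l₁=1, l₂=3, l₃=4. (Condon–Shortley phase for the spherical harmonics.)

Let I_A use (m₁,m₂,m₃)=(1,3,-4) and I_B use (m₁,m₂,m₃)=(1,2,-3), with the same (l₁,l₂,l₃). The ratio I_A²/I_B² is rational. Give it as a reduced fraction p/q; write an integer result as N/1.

Same 1,3,4: normalisation and zero-m 3j drop out of the ratio.
A: Δ: 0! 2! 6! / 9! → 1/252; sum: t=0:+1/1440 = 1/1440; 3j²(1 3 4; 1 3 -4) = Δ·Π!·Σ² = 1/9  (sign +1)
B: Δ: 0! 2! 6! / 9! → 1/252; sum: t=0:+1/240 = 1/240; 3j²(1 3 4; 1 2 -3) = Δ·Π!·Σ² = 1/12  (sign -1)
I_A²/I_B² = (1/9)/(1/12) = 4/3

4/3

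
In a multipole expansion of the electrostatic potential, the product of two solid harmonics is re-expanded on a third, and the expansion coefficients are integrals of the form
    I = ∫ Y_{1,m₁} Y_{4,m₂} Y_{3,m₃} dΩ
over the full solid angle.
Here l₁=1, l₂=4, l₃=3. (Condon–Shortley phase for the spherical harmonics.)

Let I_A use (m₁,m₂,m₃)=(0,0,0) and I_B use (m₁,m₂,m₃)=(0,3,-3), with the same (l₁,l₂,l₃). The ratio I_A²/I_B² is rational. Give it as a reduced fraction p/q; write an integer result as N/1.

16/7

Shared (l₁,l₂,l₃)=(1,4,3): N and (l;000)² cancel in I_A²/I_B².
A: Δ = 2!·0!·6!/9! = 1/252; Racah Σ t=1..1: t=1:−1/36 = -1/36; ⇒ 3j(1 4 3; 0 0 0)² = 4/63, sgn +1
B: Δ = 2!·0!·6!/9! = 1/252; Racah Σ t=1..1: t=1:−1/720 = -1/720; ⇒ 3j(1 4 3; 0 3 -3)² = 1/36, sgn -1
I_A²/I_B² = (4/63)/(1/36) = 16/7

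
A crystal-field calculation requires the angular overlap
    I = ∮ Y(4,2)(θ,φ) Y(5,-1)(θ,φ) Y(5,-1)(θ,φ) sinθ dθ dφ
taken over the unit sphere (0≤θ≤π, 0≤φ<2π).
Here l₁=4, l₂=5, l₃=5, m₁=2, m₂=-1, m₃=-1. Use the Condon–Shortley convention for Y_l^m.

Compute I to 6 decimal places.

Rules hold: Σm=0, L=14 even, 1≤5≤9.
N = 9·11·11 = 1089
Δ = 4!·4!·6!/15! = 1/3153150
Racah Σ t=0..4: t=0:+1/69120 t=1:−1/1728 t=2:+1/576 t=3:−1/1728 t=4:+1/69120 = 7/11520
⇒ 3j(4 5 5; 0 0 0)² = 2/143, sgn -1
Racah Σ t=0..2: t=0:+1/4608 t=1:−1/1296 t=2:+1/4608 = -7/20736
⇒ 3j(4 5 5; 2 -1 -1)² = 20/1287, sgn -1
4πI² = N·(3j₀)²·(3jₘ)² = 40/169
I = +1·√(0.236686/4π) = 0.13724032

0.137240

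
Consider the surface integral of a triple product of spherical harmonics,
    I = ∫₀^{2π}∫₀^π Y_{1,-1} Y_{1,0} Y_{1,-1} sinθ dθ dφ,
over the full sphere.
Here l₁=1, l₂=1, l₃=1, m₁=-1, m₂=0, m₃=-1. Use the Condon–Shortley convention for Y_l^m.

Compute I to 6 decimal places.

0.000000

Σmᵢ = -2 ≠ 0, so the φ-integral vanishes; I = 0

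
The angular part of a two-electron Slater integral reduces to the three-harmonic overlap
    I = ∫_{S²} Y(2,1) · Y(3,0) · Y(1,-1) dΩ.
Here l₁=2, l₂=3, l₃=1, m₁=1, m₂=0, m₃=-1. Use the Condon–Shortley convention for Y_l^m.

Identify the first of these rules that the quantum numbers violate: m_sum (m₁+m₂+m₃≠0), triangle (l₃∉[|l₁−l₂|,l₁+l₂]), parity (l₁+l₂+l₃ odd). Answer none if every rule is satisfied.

m₁+m₂+m₃ = 1 + 0 − 1 = 0  ✓
triangle: |2−3|=1 ≤ l₃=1 ≤ 2+3=5  ✓
parity: l₁+l₂+l₃ = 6 is even  ✓

none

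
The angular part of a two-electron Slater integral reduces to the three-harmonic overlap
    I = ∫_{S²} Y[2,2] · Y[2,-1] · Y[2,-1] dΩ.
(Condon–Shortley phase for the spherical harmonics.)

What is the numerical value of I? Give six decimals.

Rules hold: Σm=0, L=6 even, 0≤2≤4.
N = 5·5·5 = 125
Δ = 2!·2!·2!/7! = 1/630
Racah Σ t=0..2: t=0:+1/8 t=1:−1/1 t=2:+1/8 = -3/4
⇒ 3j(2 2 2; 0 0 0)² = 2/35, sgn -1
Racah Σ t=0..0: t=0:+1/4 = 1/4
⇒ 3j(2 2 2; 2 -1 -1)² = 3/35, sgn -1
4πI² = N·(3j₀)²·(3jₘ)² = 30/49
I = +1·√(0.612245/4π) = 0.22072812

0.220728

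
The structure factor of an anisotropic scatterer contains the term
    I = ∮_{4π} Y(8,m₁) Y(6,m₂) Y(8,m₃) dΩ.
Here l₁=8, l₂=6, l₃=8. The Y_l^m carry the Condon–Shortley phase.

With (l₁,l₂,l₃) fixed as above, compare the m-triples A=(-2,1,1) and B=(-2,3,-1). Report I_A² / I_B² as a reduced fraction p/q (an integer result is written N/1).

4205/648

l's match ⇒ only the (l;m) 3-j factors differ between A and B.
A: triangle coeff Δ(8,6,8) = 1/13742520792; Σ_t [1,6]: t=1:−1/31352832000 t=2:+1/464486400 t=3:−1/52254720 t=4:+1/29859840 t=5:−1/82944000 t=6:+1/1492992000 = 319/62705664000; (3j)²=4205/772616 [(8 6 8; -2 1 1)], sign=-1
B: triangle coeff Δ(8,6,8) = 1/13742520792; Σ_t [3,6]: t=3:−1/783820800 t=4:+1/99532800 t=5:−1/82944000 t=6:+1/447897600 = -11/10450944000; (3j)²=81/96577 [(8 6 8; -2 3 -1)], sign=+1
I_A²/I_B² = (4205/772616)/(81/96577) = 4205/648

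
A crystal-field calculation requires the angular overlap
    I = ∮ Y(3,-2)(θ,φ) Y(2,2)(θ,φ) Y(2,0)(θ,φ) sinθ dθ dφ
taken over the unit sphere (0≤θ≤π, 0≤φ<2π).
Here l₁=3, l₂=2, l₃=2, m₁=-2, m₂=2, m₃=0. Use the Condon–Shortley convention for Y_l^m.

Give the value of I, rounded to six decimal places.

L=7 odd ⇒ parity kills the (l;000) factor ⇒ I = 0

0.000000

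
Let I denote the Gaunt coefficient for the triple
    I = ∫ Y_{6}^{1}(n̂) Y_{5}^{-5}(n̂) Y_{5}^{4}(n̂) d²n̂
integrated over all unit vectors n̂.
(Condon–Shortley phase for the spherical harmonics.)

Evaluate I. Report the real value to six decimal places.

-0.094319

m-sum 0 ✓  L=16 even ✓  1≤5≤11 ✓
Π(2lᵢ+1) = 13×11×11 = 1573
triangle coeff Δ(6,5,5) = 1/28588560
Σ_t [1,5]: t=1:−1/345600 t=2:+1/13824 t=3:−1/5184 t=4:+1/13824 t=5:−1/345600 = -7/129600
(3j)²=80/7293 [(6 5 5; 0 0 0)], sign=+1
Σ_t [0,0]: t=0:+1/2073600 = 1/2073600
(3j)²=63/9724 [(6 5 5; 1 -5 4)], sign=-1
⇒ 4πI² = 420/3757
I = (-1)√(420/3757/(4π)) = -0.09431898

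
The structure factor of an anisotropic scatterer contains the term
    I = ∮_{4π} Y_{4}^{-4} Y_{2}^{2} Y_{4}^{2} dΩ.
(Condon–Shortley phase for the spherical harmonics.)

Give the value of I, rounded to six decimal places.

m-sum 0 ✓  L=10 even ✓  2≤4≤6 ✓
Π(2lᵢ+1) = 9×5×9 = 405
triangle coeff Δ(4,2,4) = 1/13860
Σ_t [0,2]: t=0:+1/192 t=1:−1/36 t=2:+1/192 = -5/288
(3j)²=20/693 [(4 2 4; 0 0 0)], sign=-1
Σ_t [2,2]: t=2:+1/2880 = 1/2880
(3j)²=2/165 [(4 2 4; -4 2 2)], sign=+1
⇒ 4πI² = 120/847
I = (-1)√(120/847/(4π)) = -0.10618031

-0.106180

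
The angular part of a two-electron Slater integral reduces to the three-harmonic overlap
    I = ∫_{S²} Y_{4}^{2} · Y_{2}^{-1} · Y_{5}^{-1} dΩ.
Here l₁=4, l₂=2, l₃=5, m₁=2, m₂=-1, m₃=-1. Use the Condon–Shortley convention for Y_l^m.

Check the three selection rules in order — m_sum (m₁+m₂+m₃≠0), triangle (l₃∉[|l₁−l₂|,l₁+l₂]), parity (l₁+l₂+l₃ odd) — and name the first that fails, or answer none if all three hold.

Σmᵢ = 0  ✓
l₃∈[|l₁−l₂|,l₁+l₂]=[2,6], have l₃=5  ✓
Σlᵢ = 11 ⇒ odd  ✗

parity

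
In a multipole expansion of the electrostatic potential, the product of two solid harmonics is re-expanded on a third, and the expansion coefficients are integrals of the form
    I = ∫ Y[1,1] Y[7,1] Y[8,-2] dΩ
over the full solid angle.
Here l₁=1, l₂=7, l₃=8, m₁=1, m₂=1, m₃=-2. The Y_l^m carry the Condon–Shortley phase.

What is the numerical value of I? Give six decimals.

m-sum 0 ✓  L=16 even ✓  6≤8≤8 ✓
Π(2lᵢ+1) = 3×15×17 = 765
triangle coeff Δ(1,7,8) = 1/2040
Σ_t [0,0]: t=0:+1/25401600 = 1/25401600
(3j)²=8/255 [(1 7 8; 0 0 0)], sign=+1
Σ_t [0,0]: t=0:+1/58060800 = 1/58060800
(3j)²=3/136 [(1 7 8; 1 1 -2)], sign=+1
⇒ 4πI² = 9/17
I = (+1)√(9/17/(4π)) = 0.20525411

0.205254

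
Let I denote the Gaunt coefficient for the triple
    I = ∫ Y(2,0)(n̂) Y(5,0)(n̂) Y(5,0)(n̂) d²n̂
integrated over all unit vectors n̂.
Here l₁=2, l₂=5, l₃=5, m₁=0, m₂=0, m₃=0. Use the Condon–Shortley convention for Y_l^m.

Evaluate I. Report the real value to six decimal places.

0.161739

m-sum 0 ✓  L=12 even ✓  3≤5≤7 ✓
Π(2lᵢ+1) = 5×11×11 = 605
triangle coeff Δ(2,5,5) = 1/38610
Σ_t [0,2]: t=0:+1/2880 t=1:−1/576 t=2:+1/2880 = -1/960
(3j)²=10/429 [(2 5 5; 0 0 0)], sign=+1
(m-triple is (0,0,0) — same symbol as above.)
⇒ 4πI² = 500/1521
I = (+1)√(500/1521/(4π)) = 0.16173926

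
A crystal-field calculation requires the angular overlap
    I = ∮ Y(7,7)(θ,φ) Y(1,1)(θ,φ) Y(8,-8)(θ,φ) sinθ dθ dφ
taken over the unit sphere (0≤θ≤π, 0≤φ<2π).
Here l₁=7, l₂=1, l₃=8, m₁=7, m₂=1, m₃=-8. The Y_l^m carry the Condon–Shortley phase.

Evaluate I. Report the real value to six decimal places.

m-sum 0 ✓  L=16 even ✓  6≤8≤8 ✓
Π(2lᵢ+1) = 15×3×17 = 765
triangle coeff Δ(7,1,8) = 1/2040
Σ_t [0,0]: t=0:+1/25401600 = 1/25401600
(3j)²=8/255 [(7 1 8; 0 0 0)], sign=+1
Σ_t [0,0]: t=0:+1/174356582400 = 1/174356582400
(3j)²=1/17 [(7 1 8; 7 1 -8)], sign=+1
⇒ 4πI² = 24/17
I = (+1)√(24/17/(4π)) = 0.33517856

0.335179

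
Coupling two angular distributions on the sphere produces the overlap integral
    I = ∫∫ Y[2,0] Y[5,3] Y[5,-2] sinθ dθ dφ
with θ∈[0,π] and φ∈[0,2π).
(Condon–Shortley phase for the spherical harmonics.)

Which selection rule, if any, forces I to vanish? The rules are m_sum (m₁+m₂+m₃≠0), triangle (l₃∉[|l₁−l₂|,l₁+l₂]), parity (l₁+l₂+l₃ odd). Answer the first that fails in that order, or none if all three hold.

m₁+m₂+m₃ = 0 + 3 − 2 = 1  ✗
triangle: |2−5|=3 ≤ l₃=5 ≤ 2+5=7
parity: l₁+l₂+l₃ = 12 is even

m_sum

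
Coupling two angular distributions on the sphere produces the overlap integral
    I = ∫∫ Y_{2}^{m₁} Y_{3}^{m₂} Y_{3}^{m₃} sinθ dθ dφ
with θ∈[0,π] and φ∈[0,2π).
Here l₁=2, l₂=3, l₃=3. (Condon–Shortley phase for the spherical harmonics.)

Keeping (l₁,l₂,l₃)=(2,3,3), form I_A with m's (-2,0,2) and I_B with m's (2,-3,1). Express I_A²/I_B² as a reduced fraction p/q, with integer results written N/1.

2/1

l's match ⇒ only the (l;m) 3-j factors differ between A and B.
A: triangle coeff Δ(2,3,3) = 1/3780; Σ_t [2,2]: t=2:+1/24 = 1/24; (3j)²=1/21 [(2 3 3; -2 0 2)], sign=-1
B: triangle coeff Δ(2,3,3) = 1/3780; Σ_t [0,0]: t=0:+1/96 = 1/96; (3j)²=1/42 [(2 3 3; 2 -3 1)], sign=+1
I_A²/I_B² = (1/21)/(1/42) = 2/1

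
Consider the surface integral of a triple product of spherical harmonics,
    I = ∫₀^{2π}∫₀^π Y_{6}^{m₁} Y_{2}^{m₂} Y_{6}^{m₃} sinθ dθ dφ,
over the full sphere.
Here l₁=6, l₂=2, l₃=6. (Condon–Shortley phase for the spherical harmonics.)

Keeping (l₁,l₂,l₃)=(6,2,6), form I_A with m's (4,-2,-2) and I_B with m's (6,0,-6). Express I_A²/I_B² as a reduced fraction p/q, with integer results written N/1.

l's match ⇒ only the (l;m) 3-j factors differ between A and B.
A: triangle coeff Δ(6,2,6) = 1/90090; Σ_t [0,0]: t=0:+1/322560 = 1/322560; (3j)²=18/1001 [(6 2 6; 4 -2 -2)], sign=+1
B: triangle coeff Δ(6,2,6) = 1/90090; Σ_t [0,0]: t=0:+1/14515200 = 1/14515200; (3j)²=22/455 [(6 2 6; 6 0 -6)], sign=+1
I_A²/I_B² = (18/1001)/(22/455) = 45/121

45/121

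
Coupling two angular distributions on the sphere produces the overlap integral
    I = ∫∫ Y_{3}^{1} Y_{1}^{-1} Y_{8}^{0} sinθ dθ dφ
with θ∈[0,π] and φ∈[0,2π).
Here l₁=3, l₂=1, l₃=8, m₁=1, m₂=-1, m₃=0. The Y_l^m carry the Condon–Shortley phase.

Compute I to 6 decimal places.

l₃=8 ∉ [2,4] — triangle fails ⇒ I = 0

0.000000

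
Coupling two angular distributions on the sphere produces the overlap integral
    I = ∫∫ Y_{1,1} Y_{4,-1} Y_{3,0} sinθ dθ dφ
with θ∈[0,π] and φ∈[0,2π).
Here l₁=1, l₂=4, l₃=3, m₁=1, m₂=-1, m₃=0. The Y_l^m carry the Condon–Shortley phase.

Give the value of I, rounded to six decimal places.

m-sum 0 ✓  L=8 even ✓  3≤3≤5 ✓
Π(2lᵢ+1) = 3×9×7 = 189
triangle coeff Δ(1,4,3) = 1/252
Σ_t [1,1]: t=1:−1/36 = -1/36
(3j)²=4/63 [(1 4 3; 0 0 0)], sign=+1
Σ_t [0,0]: t=0:+1/72 = 1/72
(3j)²=5/126 [(1 4 3; 1 -1 0)], sign=-1
⇒ 4πI² = 10/21
I = (-1)√(10/21/(4π)) = -0.19466390

-0.194664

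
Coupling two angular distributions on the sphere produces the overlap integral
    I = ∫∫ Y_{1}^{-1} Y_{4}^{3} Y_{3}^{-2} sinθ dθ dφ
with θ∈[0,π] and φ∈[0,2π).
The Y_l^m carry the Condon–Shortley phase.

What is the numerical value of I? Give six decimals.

Rules hold: Σm=0, L=8 even, 3≤3≤5.
N = 3·9·7 = 189
Δ = 2!·0!·6!/9! = 1/252
Racah Σ t=1..1: t=1:−1/36 = -1/36
⇒ 3j(1 4 3; 0 0 0)² = 4/63, sgn +1
Racah Σ t=2..2: t=2:+1/240 = 1/240
⇒ 3j(1 4 3; -1 3 -2)² = 1/12, sgn -1
4πI² = N·(3j₀)²·(3jₘ)² = 1/1
I = -1·√(1/4π) = -0.28209479

-0.282095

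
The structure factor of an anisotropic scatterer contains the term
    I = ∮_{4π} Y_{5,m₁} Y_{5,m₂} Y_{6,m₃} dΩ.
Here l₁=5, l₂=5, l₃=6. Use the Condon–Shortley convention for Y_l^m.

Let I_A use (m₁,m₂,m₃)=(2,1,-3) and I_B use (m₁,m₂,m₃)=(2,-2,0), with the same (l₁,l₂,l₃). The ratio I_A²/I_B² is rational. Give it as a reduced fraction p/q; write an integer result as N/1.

5/12

l's match ⇒ only the (l;m) 3-j factors differ between A and B.
A: triangle coeff Δ(5,5,6) = 1/28588560; Σ_t [0,3]: t=0:+1/622080 t=1:−1/34560 t=2:+1/23040 t=3:−1/155520 = 1/103680; (3j)²=9/2431 [(5 5 6; 2 1 -3)], sign=-1
B: triangle coeff Δ(5,5,6) = 1/28588560; Σ_t [0,3]: t=0:+1/31104 t=1:−1/13824 t=2:+1/57600 t=3:−1/3110400 = -1/43200; (3j)²=108/12155 [(5 5 6; 2 -2 0)], sign=-1
I_A²/I_B² = (9/2431)/(108/12155) = 5/12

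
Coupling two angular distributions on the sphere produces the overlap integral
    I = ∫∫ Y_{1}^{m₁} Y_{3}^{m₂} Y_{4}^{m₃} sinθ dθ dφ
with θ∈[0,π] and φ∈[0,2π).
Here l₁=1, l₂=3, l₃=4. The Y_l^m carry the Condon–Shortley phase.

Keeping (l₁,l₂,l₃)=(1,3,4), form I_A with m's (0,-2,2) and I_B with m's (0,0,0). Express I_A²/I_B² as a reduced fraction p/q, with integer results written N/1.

3/4

Shared (l₁,l₂,l₃)=(1,3,4): N and (l;000)² cancel in I_A²/I_B².
A: Δ = 0!·2!·6!/9! = 1/252; Racah Σ t=0..0: t=0:+1/120 = 1/120; ⇒ 3j(1 3 4; 0 -2 2)² = 1/21, sgn +1
B: Δ = 0!·2!·6!/9! = 1/252; Racah Σ t=0..0: t=0:+1/36 = 1/36; ⇒ 3j(1 3 4; 0 0 0)² = 4/63, sgn +1
I_A²/I_B² = (1/21)/(4/63) = 3/4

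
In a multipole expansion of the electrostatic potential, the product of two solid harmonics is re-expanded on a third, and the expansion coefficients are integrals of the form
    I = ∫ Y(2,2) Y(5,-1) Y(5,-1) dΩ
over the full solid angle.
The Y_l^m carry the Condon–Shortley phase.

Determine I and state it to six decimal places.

0.198089

m-sum 0 ✓  L=12 even ✓  3≤5≤7 ✓
Π(2lᵢ+1) = 5×11×11 = 605
triangle coeff Δ(2,5,5) = 1/38610
Σ_t [0,2]: t=0:+1/2880 t=1:−1/576 t=2:+1/2880 = -1/960
(3j)²=10/429 [(2 5 5; 0 0 0)], sign=+1
Σ_t [0,0]: t=0:+1/2304 = 1/2304
(3j)²=5/143 [(2 5 5; 2 -1 -1)], sign=+1
⇒ 4πI² = 250/507
I = (+1)√(250/507/(4π)) = 0.19808933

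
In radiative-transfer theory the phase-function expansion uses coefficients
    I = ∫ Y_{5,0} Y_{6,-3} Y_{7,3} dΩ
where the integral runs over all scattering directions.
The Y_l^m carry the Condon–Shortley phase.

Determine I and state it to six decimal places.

0.099287

Checks pass: Σm=0; 18 even; l₃=7∈[1,11].
(2·5+1)(2·6+1)(2·7+1) = 2145
Δ: 4! 6! 8! / 19! → 1/174594420
sum: t=0:+1/4147200 t=1:−1/207360 t=2:+1/82944 t=3:−1/207360 t=4:+1/4147200 = 1/345600
3j²(5 6 7; 0 0 0) = Δ·Π!·Σ² = 420/46189  (sign -1)
sum: t=0:+1/2073600 t=1:−1/414720 t=2:+1/725760 t=3:−1/11612160 = -37/58060800
3j²(5 6 7; 0 -3 3) = Δ·Π!·Σ² = 4107/646646  (sign -1)
combine: 4πI² = 2145·420/46189·4107/646646 = 1848150/14919047
take √, sign +1: I = 0.09928717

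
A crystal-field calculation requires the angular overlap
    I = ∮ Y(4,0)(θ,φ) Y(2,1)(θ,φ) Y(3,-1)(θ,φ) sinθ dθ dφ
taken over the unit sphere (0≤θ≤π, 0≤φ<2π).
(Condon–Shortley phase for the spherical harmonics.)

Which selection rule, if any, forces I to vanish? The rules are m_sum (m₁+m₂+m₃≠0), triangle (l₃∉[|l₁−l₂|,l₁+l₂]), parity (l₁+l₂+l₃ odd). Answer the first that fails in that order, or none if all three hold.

m₁+m₂+m₃ = 0 + 1 − 1 = 0  ✓
triangle: |4−2|=2 ≤ l₃=3 ≤ 4+2=6  ✓
parity: l₁+l₂+l₃ = 9 is odd  ✗

parity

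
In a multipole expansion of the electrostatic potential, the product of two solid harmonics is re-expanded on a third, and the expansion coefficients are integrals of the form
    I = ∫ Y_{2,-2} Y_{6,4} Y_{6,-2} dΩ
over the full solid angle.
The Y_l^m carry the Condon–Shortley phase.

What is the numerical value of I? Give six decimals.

-0.153870

Rules hold: Σm=0, L=14 even, 4≤6≤8.
N = 5·13·13 = 845
Δ = 2!·2!·10!/15! = 1/90090
Racah Σ t=0..2: t=0:+1/69120 t=1:−1/14400 t=2:+1/69120 = -7/172800
⇒ 3j(2 6 6; 0 0 0)² = 14/715, sgn -1
Racah Σ t=2..2: t=2:+1/322560 = 1/322560
⇒ 3j(2 6 6; -2 4 -2)² = 18/1001, sgn +1
4πI² = N·(3j₀)²·(3jₘ)² = 36/121
I = -1·√(0.297521/4π) = -0.15386989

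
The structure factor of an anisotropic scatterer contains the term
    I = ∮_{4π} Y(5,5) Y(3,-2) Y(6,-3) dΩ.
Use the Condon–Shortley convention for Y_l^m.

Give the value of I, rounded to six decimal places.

0.088266

m-sum 0 ✓  L=14 even ✓  2≤6≤8 ✓
Π(2lᵢ+1) = 11×7×13 = 1001
triangle coeff Δ(5,3,6) = 1/675675
Σ_t [0,2]: t=0:+1/8640 t=1:−1/2304 t=2:+1/8640 = -7/34560
(3j)²=7/429 [(5 3 6; 0 0 0)], sign=-1
Σ_t [0,0]: t=0:+1/483840 = 1/483840
(3j)²=6/1001 [(5 3 6; 5 -2 -3)], sign=-1
⇒ 4πI² = 14/143
I = (+1)√(14/143/(4π)) = 0.08826552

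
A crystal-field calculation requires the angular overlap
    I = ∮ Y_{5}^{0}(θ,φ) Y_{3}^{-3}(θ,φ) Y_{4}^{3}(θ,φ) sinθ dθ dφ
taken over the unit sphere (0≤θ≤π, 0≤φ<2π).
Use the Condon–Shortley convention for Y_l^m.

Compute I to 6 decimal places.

m-sum 0 ✓  L=12 even ✓  2≤4≤8 ✓
Π(2lᵢ+1) = 11×7×9 = 693
triangle coeff Δ(5,3,4) = 1/180180
Σ_t [1,3]: t=1:−1/576 t=2:+1/144 t=3:−1/576 = 1/288
(3j)²=20/1001 [(5 3 4; 0 0 0)], sign=+1
Σ_t [0,0]: t=0:+1/5760 = 1/5760
(3j)²=5/572 [(5 3 4; 0 -3 3)], sign=-1
⇒ 4πI² = 225/1859
I = (-1)√(225/1859/(4π)) = -0.09814013

-0.098140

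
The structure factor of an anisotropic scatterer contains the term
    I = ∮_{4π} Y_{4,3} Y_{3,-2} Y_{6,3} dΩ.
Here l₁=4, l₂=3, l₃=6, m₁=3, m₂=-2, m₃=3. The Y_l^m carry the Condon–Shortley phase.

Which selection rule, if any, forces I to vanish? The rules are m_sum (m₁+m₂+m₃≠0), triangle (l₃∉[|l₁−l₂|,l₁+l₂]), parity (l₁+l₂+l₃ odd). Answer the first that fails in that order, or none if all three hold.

m₁+m₂+m₃ = 3 − 2 + 3 = 4  ✗
triangle: |4−3|=1 ≤ l₃=6 ≤ 4+3=7
parity: l₁+l₂+l₃ = 13 is odd

m_sum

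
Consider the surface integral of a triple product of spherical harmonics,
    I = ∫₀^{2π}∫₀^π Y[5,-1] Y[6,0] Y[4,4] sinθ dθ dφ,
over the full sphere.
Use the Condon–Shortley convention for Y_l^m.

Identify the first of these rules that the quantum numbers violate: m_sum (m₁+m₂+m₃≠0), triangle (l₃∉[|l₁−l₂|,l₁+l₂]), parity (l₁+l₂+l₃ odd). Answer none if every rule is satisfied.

m₁+m₂+m₃ = -1 + 0 + 4 = 3  ✗
triangle: |5−6|=1 ≤ l₃=4 ≤ 5+6=11
parity: l₁+l₂+l₃ = 15 is odd

m_sum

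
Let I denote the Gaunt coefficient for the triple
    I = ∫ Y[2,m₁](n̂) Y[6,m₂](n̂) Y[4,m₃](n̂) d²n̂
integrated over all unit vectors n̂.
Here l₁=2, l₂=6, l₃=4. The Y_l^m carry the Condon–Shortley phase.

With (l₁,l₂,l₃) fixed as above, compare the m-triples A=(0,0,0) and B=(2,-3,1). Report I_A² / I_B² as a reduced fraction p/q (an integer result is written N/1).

25/14

Shared (l₁,l₂,l₃)=(2,6,4): N and (l;000)² cancel in I_A²/I_B².
A: Δ = 4!·0!·8!/13! = 1/6435; Racah Σ t=2..2: t=2:+1/2304 = 1/2304; ⇒ 3j(2 6 4; 0 0 0)² = 5/143, sgn +1
B: Δ = 4!·0!·8!/13! = 1/6435; Racah Σ t=0..0: t=0:+1/17280 = 1/17280; ⇒ 3j(2 6 4; 2 -3 1)² = 14/715, sgn -1
I_A²/I_B² = (5/143)/(14/715) = 25/14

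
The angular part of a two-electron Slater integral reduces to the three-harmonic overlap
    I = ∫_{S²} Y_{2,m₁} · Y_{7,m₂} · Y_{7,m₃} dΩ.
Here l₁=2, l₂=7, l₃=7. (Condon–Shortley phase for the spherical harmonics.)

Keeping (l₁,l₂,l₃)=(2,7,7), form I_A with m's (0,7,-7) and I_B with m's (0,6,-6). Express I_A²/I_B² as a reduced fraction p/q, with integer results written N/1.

49/16

l's match ⇒ only the (l;m) 3-j factors differ between A and B.
A: triangle coeff Δ(2,7,7) = 1/185640; Σ_t [2,2]: t=2:+1/1916006400 = 1/1916006400; (3j)²=91/2040 [(2 7 7; 0 7 -7)], sign=+1
B: triangle coeff Δ(2,7,7) = 1/185640; Σ_t [1,2]: t=1:−1/479001600 t=2:+1/159667200 = 1/239500800; (3j)²=26/1785 [(2 7 7; 0 6 -6)], sign=-1
I_A²/I_B² = (91/2040)/(26/1785) = 49/16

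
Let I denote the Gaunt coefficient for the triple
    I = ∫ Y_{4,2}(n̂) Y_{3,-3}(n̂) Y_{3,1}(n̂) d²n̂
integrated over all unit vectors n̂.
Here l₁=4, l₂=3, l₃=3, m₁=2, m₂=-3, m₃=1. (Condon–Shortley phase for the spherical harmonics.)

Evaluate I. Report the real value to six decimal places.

-0.188451

m-sum 0 ✓  L=10 even ✓  1≤3≤7 ✓
Π(2lᵢ+1) = 9×7×7 = 441
triangle coeff Δ(4,3,3) = 1/34650
Σ_t [1,3]: t=1:−1/72 t=2:+1/16 t=3:−1/72 = 5/144
(3j)²=2/77 [(4 3 3; 0 0 0)], sign=-1
Σ_t [0,0]: t=0:+1/192 = 1/192
(3j)²=3/77 [(4 3 3; 2 -3 1)], sign=+1
⇒ 4πI² = 54/121
I = (-1)√(54/121/(4π)) = -0.18845135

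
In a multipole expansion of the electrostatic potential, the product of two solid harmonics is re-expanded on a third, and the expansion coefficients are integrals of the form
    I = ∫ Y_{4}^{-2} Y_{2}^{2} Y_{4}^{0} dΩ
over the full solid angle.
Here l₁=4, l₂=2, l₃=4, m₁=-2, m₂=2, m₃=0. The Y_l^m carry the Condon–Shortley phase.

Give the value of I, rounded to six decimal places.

m-sum 0 ✓  L=10 even ✓  2≤4≤6 ✓
Π(2lᵢ+1) = 9×5×9 = 405
triangle coeff Δ(4,2,4) = 1/13860
Σ_t [0,2]: t=0:+1/192 t=1:−1/36 t=2:+1/192 = -5/288
(3j)²=20/693 [(4 2 4; 0 0 0)], sign=-1
Σ_t [2,2]: t=2:+1/192 = 1/192
(3j)²=3/77 [(4 2 4; -2 2 0)], sign=+1
⇒ 4πI² = 2700/5929
I = (-1)√(2700/5929/(4π)) = -0.19036462

-0.190365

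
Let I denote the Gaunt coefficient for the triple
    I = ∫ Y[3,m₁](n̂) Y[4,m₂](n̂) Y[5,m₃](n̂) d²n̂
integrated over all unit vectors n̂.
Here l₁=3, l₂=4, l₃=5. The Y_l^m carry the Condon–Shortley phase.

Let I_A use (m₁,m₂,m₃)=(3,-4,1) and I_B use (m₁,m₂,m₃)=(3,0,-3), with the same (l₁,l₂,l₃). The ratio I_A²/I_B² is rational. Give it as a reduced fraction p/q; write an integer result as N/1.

Same 3,4,5: normalisation and zero-m 3j drop out of the ratio.
A: Δ: 2! 4! 6! / 13! → 1/180180; sum: t=0:+1/34560 = 1/34560; 3j²(3 4 5; 3 -4 1) = Δ·Π!·Σ² = 1/429  (sign +1)
B: Δ: 2! 4! 6! / 13! → 1/180180; sum: t=0:+1/2304 = 1/2304; 3j²(3 4 5; 3 0 -3) = Δ·Π!·Σ² = 5/143  (sign +1)
I_A²/I_B² = (1/429)/(5/143) = 1/15

1/15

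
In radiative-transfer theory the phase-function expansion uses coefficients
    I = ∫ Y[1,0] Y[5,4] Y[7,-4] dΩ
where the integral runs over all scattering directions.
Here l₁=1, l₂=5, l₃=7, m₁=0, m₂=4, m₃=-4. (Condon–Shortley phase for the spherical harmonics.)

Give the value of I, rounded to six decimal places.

0.000000

triangle: need 4≤l₃≤6, have 7; I=0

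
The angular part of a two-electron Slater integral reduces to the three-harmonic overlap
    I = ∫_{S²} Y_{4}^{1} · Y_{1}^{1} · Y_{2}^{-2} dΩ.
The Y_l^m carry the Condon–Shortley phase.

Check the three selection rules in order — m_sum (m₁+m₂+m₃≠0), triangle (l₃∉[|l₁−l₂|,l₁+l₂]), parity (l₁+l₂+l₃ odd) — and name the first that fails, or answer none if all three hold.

triangle

m₁+m₂+m₃ = 1 + 1 − 2 = 0  ✓
triangle: |4−1|=3 ≤ l₃=2 ≤ 4+1=5  ✗
parity: l₁+l₂+l₃ = 7 is odd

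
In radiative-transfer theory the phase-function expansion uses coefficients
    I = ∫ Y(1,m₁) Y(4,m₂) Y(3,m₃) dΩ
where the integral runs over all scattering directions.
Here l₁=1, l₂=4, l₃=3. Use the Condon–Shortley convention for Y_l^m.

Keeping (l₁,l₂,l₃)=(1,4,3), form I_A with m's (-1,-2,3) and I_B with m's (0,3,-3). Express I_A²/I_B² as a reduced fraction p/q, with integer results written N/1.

Shared (l₁,l₂,l₃)=(1,4,3): N and (l;000)² cancel in I_A²/I_B².
A: Δ = 2!·0!·6!/9! = 1/252; Racah Σ t=2..2: t=2:+1/1440 = 1/1440; ⇒ 3j(1 4 3; -1 -2 3)² = 1/252, sgn +1
B: Δ = 2!·0!·6!/9! = 1/252; Racah Σ t=1..1: t=1:−1/720 = -1/720; ⇒ 3j(1 4 3; 0 3 -3)² = 1/36, sgn -1
I_A²/I_B² = (1/252)/(1/36) = 1/7

1/7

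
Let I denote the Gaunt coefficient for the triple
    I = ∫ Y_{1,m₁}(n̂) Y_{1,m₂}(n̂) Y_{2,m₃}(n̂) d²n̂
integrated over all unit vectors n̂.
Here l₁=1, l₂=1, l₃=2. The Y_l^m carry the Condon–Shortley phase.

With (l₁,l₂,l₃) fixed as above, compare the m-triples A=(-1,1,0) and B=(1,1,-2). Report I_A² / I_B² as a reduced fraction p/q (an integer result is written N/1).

1/6

l's match ⇒ only the (l;m) 3-j factors differ between A and B.
A: triangle coeff Δ(1,1,2) = 1/30; Σ_t [0,0]: t=0:+1/4 = 1/4; (3j)²=1/30 [(1 1 2; -1 1 0)], sign=+1
B: triangle coeff Δ(1,1,2) = 1/30; Σ_t [0,0]: t=0:+1/4 = 1/4; (3j)²=1/5 [(1 1 2; 1 1 -2)], sign=+1
I_A²/I_B² = (1/30)/(1/5) = 1/6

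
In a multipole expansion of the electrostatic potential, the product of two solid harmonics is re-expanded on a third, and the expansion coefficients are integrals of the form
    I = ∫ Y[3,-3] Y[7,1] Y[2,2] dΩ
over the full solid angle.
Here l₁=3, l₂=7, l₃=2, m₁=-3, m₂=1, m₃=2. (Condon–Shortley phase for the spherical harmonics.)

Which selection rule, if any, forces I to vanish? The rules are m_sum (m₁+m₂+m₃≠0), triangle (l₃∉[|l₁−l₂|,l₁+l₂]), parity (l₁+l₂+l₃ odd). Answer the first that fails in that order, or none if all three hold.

m₁+m₂+m₃ = -3 + 1 + 2 = 0  ✓
triangle: |3−7|=4 ≤ l₃=2 ≤ 3+7=10  ✗
parity: l₁+l₂+l₃ = 12 is even

triangle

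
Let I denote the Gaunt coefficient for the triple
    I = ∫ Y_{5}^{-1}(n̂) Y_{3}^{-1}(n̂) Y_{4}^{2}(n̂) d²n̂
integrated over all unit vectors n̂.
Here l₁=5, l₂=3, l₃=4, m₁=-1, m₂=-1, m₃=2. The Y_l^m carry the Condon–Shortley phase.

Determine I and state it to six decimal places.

Rules hold: Σm=0, L=12 even, 2≤4≤8.
N = 11·7·9 = 693
Δ = 4!·6!·2!/13! = 1/180180
Racah Σ t=1..3: t=1:−1/576 t=2:+1/144 t=3:−1/576 = 1/288
⇒ 3j(5 3 4; 0 0 0)² = 20/1001, sgn +1
Racah Σ t=0..2: t=0:+1/34560 t=1:−1/720 t=2:+1/384 = 43/34560
⇒ 3j(5 3 4; -1 -1 2)² = 1849/180180, sgn +1
4πI² = N·(3j₀)²·(3jₘ)² = 1849/13013
I = +1·√(0.142089/4π) = 0.10633465

0.106335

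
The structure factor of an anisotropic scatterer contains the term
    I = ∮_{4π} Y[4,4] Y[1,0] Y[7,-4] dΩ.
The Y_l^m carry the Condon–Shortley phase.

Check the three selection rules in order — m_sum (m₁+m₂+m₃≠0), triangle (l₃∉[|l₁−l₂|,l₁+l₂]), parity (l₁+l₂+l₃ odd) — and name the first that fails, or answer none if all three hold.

m₁+m₂+m₃ = 4 + 0 − 4 = 0  ✓
triangle: |4−1|=3 ≤ l₃=7 ≤ 4+1=5  ✗
parity: l₁+l₂+l₃ = 12 is even

triangle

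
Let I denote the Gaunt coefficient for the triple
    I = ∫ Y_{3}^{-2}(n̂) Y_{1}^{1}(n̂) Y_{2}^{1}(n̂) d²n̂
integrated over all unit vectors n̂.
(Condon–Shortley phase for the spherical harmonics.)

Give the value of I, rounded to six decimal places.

Rules hold: Σm=0, L=6 even, 2≤2≤4.
N = 7·3·5 = 105
Δ = 2!·4!·0!/7! = 1/105
Racah Σ t=1..1: t=1:−1/4 = -1/4
⇒ 3j(3 1 2; 0 0 0)² = 3/35, sgn -1
Racah Σ t=2..2: t=2:+1/12 = 1/12
⇒ 3j(3 1 2; -2 1 1)² = 2/21, sgn -1
4πI² = N·(3j₀)²·(3jₘ)² = 6/7
I = +1·√(0.857143/4π) = 0.26116903

0.261169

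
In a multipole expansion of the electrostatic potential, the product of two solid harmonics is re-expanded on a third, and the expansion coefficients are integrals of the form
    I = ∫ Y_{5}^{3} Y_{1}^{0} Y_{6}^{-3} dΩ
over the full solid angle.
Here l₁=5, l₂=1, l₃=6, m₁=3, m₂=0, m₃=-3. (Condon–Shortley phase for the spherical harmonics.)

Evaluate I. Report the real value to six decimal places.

-0.212310

Rules hold: Σm=0, L=12 even, 4≤6≤6.
N = 11·3·13 = 429
Δ = 0!·10!·2!/13! = 1/858
Racah Σ t=0..0: t=0:+1/14400 = 1/14400
⇒ 3j(5 1 6; 0 0 0)² = 6/143, sgn +1
Racah Σ t=0..0: t=0:+1/80640 = 1/80640
⇒ 3j(5 1 6; 3 0 -3)² = 9/286, sgn -1
4πI² = N·(3j₀)²·(3jₘ)² = 81/143
I = -1·√(0.566434/4π) = -0.21230956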